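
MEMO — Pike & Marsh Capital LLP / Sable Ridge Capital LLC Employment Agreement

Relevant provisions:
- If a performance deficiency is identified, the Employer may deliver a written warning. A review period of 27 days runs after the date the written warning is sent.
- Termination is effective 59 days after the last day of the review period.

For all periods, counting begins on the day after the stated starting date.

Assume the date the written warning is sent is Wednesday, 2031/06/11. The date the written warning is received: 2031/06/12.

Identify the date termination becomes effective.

The last day of the review period: 27 calendar days after 2031/06/11 is 2031/07/08.
The date termination becomes effective: 59 calendar days after 2031/07/08 is 2031/09/05.

2031/09/05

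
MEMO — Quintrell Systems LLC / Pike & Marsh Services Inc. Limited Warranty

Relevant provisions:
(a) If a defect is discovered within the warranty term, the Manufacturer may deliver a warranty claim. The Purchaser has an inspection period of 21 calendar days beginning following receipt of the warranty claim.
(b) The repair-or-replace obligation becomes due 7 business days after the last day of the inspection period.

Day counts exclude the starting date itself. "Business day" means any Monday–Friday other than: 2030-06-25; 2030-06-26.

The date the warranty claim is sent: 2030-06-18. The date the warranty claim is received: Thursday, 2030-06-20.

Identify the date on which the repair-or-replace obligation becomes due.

The last day of the inspection period: 2030-06-20 + 21 days = 2030-07-11.
From Thursday, 2030-07-11, 7 business days (Jul 12, Jul 15, Jul 16, Jul 17, Jul 18, Jul 19, Jul 22, skipping weekends) brings us to Monday, 2030-07-22, which is the date on which the repair-or-replace obligation becomes due.

2030-07-22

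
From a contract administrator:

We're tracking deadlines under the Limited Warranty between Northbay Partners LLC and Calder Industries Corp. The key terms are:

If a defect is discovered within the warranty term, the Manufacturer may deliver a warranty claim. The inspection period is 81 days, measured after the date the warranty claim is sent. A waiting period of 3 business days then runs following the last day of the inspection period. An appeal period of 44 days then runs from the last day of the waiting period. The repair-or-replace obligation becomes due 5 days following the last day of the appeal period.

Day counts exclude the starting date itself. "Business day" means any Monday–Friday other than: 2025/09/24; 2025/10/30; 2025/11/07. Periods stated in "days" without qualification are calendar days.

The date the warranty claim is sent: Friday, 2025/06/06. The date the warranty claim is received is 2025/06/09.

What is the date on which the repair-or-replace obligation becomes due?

The last day of the inspection period: 81 calendar days after 2025/06/06 is 2025/08/26.
From Tuesday, 2025/08/26, 3 business days (Aug 27, Aug 28, Aug 29, skipping weekends) brings us to Friday, 2025/08/29, which is the last day of the waiting period.
Adding 44 calendar days to 2025/08/29 gives 2025/10/12, which is the last day of the appeal period.
The date on which the repair-or-replace obligation becomes due: 2025/10/12 + 5 days = 2025/10/17.

2025/10/17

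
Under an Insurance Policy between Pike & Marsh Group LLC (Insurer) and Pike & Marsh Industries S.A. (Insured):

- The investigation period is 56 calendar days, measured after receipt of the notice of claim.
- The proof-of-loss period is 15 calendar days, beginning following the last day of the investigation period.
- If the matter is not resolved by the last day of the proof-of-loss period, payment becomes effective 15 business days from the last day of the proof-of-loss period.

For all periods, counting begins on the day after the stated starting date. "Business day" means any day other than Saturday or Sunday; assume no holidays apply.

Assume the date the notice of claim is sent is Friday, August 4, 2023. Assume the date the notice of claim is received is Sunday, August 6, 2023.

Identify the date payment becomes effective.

The last day of the investigation period: 56 calendar days after August 6, 2023 is October 1, 2023.
The last day of the proof-of-loss period: 15 calendar days after October 1, 2023 is October 16, 2023.
The date payment becomes effective: 15 business days after Monday, October 16, 2023, skipping weekends — Oct 17, Oct 18, Oct 19, Oct 20, …, Nov 2, Nov 3, Nov 6 — lands on Monday, November 6, 2023.

November 6, 2023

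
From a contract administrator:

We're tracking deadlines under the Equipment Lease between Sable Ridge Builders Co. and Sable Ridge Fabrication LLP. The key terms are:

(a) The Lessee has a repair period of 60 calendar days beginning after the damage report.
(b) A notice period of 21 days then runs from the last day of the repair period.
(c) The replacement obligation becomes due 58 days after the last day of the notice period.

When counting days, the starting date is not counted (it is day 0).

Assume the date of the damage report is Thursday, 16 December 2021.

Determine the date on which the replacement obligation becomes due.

4 May 2022

The last day of the repair period: 16 December 2021 + 60 days = 14 February 2022.
Adding 21 calendar days to 14 February 2022 gives 7 March 2022, which is the last day of the notice period.
Adding 58 calendar days to 7 March 2022 gives 4 May 2022, which is the date on which the replacement obligation becomes due.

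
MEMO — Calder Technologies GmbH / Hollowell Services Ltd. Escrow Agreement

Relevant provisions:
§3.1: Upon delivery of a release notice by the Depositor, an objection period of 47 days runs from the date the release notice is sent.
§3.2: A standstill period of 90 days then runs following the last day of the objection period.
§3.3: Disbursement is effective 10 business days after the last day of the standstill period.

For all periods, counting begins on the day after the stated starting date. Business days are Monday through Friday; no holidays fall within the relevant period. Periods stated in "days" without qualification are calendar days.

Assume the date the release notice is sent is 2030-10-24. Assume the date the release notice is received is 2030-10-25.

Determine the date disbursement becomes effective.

2031-03-24

The last day of the objection period: 2030-10-24 + 47 days = 2030-12-10.
The last day of the standstill period: 2030-12-10 + 90 days = 2031-03-10.
The date disbursement becomes effective: counting 10 business days from Monday, 2031-03-10 (Mar 11, Mar 12, Mar 13, Mar 14, Mar 17, Mar 18, Mar 19, Mar 20, Mar 21, Mar 24, skipping weekends) reaches Monday, 2031-03-24.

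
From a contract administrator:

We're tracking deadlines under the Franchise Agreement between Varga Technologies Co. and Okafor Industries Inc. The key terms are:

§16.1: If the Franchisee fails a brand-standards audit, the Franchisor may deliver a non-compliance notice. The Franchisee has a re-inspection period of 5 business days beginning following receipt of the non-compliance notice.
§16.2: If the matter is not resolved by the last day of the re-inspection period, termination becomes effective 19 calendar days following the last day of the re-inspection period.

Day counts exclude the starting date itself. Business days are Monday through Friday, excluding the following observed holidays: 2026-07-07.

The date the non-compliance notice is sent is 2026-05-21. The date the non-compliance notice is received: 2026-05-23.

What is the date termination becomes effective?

2026-06-17

The last day of the re-inspection period: 5 business days after Saturday, 2026-05-23, skipping weekends — May 25, May 26, May 27, May 28, May 29 — lands on Friday, 2026-05-29.
The date termination becomes effective: 2026-05-29 + 19 days = 2026-06-17.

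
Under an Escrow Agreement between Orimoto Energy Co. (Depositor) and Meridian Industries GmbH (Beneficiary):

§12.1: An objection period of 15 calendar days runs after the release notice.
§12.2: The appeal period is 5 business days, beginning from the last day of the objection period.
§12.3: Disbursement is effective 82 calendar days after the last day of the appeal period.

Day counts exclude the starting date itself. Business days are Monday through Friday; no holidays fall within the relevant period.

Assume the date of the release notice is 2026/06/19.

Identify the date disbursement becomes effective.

2026/09/30

The last day of the objection period: 2026/06/19 + 15 days = 2026/07/04.
The last day of the appeal period: counting 5 business days from Saturday, 2026/07/04 (Jul 6, Jul 7, Jul 8, Jul 9, Jul 10, skipping weekends) reaches Friday, 2026/07/10.
The date disbursement becomes effective: 2026/07/10 + 82 days = 2026/09/30.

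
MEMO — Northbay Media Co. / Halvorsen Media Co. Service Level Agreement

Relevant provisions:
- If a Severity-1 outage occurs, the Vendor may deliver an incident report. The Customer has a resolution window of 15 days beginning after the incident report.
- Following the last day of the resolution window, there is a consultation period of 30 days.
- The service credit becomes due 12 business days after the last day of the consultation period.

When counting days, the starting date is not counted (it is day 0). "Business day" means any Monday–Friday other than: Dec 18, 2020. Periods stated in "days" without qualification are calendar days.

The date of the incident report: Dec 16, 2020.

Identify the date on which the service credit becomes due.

The last day of the resolution window: Dec 16, 2020 + 15 days = Dec 31, 2020.
The last day of the consultation period: 30 calendar days after Dec 31, 2020 is Jan 30, 2021.
The date on which the service credit becomes due: counting 12 business days from Saturday, Jan 30, 2021 (Feb 1, Feb 2, Feb 3, Feb 4, …, Feb 12, Feb 15, Feb 16, skipping weekends) reaches Tuesday, Feb 16, 2021.

Feb 16, 2021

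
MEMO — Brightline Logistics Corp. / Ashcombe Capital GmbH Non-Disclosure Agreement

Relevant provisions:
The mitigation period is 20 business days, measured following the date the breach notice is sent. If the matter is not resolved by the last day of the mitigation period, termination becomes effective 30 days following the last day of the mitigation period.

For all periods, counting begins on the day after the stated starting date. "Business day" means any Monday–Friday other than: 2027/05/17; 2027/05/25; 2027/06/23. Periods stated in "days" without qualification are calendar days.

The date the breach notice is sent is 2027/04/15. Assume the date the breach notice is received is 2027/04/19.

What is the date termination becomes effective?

From Thursday, 2027/04/15, 20 business days (Apr 16, Apr 19, Apr 20, Apr 21, …, May 11, May 12, May 13, skipping weekends) brings us to Thursday, 2027/05/13, which is the last day of the mitigation period.
The date termination becomes effective: 2027/05/13 + 30 days = 2027/06/12.

2027/06/12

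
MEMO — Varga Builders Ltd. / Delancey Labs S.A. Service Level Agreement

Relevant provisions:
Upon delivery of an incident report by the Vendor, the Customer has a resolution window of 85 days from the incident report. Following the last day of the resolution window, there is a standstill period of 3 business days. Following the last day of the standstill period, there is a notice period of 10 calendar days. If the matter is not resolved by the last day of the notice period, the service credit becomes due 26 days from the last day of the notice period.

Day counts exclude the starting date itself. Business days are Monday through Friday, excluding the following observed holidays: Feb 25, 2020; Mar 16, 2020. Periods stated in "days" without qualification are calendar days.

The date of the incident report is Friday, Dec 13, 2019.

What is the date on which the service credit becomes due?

Apr 16, 2020

The last day of the resolution window: Dec 13, 2019 + 85 days = Mar 7, 2020.
From Saturday, Mar 7, 2020, 3 business days (Mar 9, Mar 10, Mar 11, skipping weekends) brings us to Wednesday, Mar 11, 2020, which is the last day of the standstill period.
The last day of the notice period: 10 calendar days after Mar 11, 2020 is Mar 21, 2020.
Adding 26 calendar days to Mar 21, 2020 gives Apr 16, 2020, which is the date on which the service credit becomes due.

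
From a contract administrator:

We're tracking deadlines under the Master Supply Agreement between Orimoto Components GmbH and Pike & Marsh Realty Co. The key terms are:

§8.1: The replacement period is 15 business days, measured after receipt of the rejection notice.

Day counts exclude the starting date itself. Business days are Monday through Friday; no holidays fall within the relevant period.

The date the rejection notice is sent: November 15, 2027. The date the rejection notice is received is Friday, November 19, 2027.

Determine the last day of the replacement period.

December 10, 2027

From Friday, November 19, 2027, 15 business days (Nov 22, Nov 23, Nov 24, Nov 25, …, Dec 8, Dec 9, Dec 10, skipping weekends) brings us to Friday, December 10, 2027, which is the last day of the replacement period.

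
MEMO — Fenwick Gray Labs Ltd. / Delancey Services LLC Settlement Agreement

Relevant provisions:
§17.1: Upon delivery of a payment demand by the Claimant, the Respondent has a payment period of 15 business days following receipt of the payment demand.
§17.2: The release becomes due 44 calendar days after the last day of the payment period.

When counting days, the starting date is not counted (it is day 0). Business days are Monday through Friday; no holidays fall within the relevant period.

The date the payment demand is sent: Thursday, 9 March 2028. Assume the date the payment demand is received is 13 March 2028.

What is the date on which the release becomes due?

17 May 2028

From Monday, 13 March 2028, 15 business days (Mar 14, Mar 15, Mar 16, Mar 17, …, Mar 30, Mar 31, Apr 3, skipping weekends) brings us to Monday, 3 April 2028, which is the last day of the payment period.
The date on which the release becomes due: 3 April 2028 + 44 days = 17 May 2028.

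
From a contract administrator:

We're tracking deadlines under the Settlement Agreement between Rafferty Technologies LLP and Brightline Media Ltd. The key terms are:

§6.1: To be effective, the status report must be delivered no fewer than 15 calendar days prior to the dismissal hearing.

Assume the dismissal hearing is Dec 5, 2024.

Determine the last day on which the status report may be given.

Counting back 15 calendar days from Dec 5, 2024 gives Nov 20, 2024.

Nov 20, 2024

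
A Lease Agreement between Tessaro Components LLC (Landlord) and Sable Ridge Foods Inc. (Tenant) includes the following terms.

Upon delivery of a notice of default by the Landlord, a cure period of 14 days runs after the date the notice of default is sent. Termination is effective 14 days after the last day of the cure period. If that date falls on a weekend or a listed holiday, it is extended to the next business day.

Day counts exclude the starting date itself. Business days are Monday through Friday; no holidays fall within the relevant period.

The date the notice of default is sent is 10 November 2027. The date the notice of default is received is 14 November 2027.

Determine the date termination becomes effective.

8 December 2027

The last day of the cure period: 14 calendar days after 10 November 2027 is 24 November 2027.
Adding 14 calendar days to 24 November 2027 gives 8 December 2027, which is the date termination becomes effective. 8 December 2027 is a Wednesday, so no roll-forward applies.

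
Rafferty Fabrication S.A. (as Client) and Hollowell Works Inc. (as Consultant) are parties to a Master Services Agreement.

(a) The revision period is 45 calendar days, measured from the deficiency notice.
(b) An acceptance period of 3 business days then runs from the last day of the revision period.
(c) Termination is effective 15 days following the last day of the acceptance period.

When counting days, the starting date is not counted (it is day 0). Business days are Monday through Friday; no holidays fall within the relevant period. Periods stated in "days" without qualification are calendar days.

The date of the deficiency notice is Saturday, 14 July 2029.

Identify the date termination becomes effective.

15 September 2029

The last day of the revision period: 45 calendar days after 14 July 2029 is 28 August 2029.
The last day of the acceptance period: counting 3 business days from Tuesday, 28 August 2029 (Aug 29, Aug 30, Aug 31, skipping weekends) reaches Friday, 31 August 2029.
The date termination becomes effective: 15 calendar days after 31 August 2029 is 15 September 2029.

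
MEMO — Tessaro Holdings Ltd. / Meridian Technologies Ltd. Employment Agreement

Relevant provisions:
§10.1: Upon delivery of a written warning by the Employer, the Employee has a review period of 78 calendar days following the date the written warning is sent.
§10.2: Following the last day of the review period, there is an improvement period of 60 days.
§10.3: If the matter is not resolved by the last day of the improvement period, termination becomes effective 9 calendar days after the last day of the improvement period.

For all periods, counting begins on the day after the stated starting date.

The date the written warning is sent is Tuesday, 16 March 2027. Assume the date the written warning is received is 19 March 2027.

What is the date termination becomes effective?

10 August 2027

The last day of the review period: 78 calendar days after 16 March 2027 is 2 June 2027.
The last day of the improvement period: 60 calendar days after 2 June 2027 is 1 August 2027.
The date termination becomes effective: 9 calendar days after 1 August 2027 is 10 August 2027.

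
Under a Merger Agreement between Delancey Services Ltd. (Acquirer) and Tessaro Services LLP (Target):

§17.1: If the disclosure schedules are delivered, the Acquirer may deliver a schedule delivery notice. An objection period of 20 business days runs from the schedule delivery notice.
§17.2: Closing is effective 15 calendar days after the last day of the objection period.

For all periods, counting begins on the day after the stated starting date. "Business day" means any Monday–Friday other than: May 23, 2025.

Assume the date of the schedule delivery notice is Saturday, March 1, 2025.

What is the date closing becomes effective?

The last day of the objection period: 20 business days after Saturday, March 1, 2025, skipping weekends — Mar 3, Mar 4, Mar 5, Mar 6, …, Mar 26, Mar 27, Mar 28 — lands on Friday, March 28, 2025.
Adding 15 calendar days to March 28, 2025 gives April 12, 2025, which is the date closing becomes effective.

April 12, 2025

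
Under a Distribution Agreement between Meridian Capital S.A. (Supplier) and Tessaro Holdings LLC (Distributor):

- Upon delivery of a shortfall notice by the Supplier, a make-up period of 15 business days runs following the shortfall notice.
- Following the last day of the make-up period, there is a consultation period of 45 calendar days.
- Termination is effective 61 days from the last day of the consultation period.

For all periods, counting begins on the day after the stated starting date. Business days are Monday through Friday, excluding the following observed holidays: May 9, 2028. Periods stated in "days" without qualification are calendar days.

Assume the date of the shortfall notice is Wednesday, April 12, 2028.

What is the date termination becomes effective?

August 17, 2028

The last day of the make-up period: counting 15 business days from Wednesday, April 12, 2028 (Apr 13, Apr 14, Apr 17, Apr 18, …, May 1, May 2, May 3, skipping weekends) reaches Wednesday, May 3, 2028.
The last day of the consultation period: May 3, 2028 + 45 days = June 17, 2028.
The date termination becomes effective: 61 calendar days after June 17, 2028 is August 17, 2028.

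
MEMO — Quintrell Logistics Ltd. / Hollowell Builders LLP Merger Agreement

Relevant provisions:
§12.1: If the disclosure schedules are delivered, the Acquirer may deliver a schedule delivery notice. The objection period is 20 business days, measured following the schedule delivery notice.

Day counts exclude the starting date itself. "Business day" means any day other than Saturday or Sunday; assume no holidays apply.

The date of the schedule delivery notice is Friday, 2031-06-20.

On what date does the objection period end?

The last day of the objection period: counting 20 business days from Friday, 2031-06-20 (Jun 23, Jun 24, Jun 25, Jun 26, …, Jul 16, Jul 17, Jul 18, skipping weekends) reaches Friday, 2031-07-18.

2031-07-18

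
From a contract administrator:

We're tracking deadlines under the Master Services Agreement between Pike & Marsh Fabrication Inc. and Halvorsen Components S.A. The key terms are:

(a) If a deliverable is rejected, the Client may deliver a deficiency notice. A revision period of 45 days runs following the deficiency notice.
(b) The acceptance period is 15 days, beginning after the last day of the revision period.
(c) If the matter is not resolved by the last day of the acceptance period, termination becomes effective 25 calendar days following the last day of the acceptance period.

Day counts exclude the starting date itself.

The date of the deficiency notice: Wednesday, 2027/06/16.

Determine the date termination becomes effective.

2027/09/09

Adding 45 calendar days to 2027/06/16 gives 2027/07/31, which is the last day of the revision period.
Adding 15 calendar days to 2027/07/31 gives 2027/08/15, which is the last day of the acceptance period.
Adding 25 calendar days to 2027/08/15 gives 2027/09/09, which is the date termination becomes effective.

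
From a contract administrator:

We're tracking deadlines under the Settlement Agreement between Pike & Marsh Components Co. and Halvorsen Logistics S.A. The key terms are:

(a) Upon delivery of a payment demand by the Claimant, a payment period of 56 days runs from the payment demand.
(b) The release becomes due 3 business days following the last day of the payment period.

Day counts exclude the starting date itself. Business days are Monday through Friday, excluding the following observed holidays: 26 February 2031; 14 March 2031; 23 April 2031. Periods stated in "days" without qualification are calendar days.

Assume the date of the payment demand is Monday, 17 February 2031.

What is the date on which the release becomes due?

17 April 2031

The last day of the payment period: 17 February 2031 + 56 days = 14 April 2031.
The date on which the release becomes due: 3 business days after Monday, 14 April 2031, skipping weekends — Apr 15, Apr 16, Apr 17 — lands on Thursday, 17 April 2031.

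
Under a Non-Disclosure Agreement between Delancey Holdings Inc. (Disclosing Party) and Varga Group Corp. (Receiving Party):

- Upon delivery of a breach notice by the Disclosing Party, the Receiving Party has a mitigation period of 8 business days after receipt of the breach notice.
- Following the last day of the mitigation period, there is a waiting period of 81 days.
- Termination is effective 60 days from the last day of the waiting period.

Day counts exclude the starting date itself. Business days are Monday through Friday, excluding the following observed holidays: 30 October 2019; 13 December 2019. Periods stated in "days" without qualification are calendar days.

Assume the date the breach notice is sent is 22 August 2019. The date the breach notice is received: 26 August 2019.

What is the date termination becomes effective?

24 January 2020

From Monday, 26 August 2019, 8 business days (Aug 27, Aug 28, Aug 29, Aug 30, Sep 2, Sep 3, Sep 4, Sep 5, skipping weekends) brings us to Thursday, 5 September 2019, which is the last day of the mitigation period.
The last day of the waiting period: 5 September 2019 + 81 days = 25 November 2019.
The date termination becomes effective: 60 calendar days after 25 November 2019 is 24 January 2020.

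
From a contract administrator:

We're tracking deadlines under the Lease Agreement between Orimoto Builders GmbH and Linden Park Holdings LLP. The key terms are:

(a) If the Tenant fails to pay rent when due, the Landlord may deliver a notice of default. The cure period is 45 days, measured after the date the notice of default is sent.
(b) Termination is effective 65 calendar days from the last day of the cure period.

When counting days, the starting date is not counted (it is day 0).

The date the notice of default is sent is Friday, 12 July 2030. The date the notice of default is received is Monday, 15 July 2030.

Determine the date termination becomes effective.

30 October 2030

The last day of the cure period: 12 July 2030 + 45 days = 26 August 2030.
Adding 65 calendar days to 26 August 2030 gives 30 October 2030, which is the date termination becomes effective.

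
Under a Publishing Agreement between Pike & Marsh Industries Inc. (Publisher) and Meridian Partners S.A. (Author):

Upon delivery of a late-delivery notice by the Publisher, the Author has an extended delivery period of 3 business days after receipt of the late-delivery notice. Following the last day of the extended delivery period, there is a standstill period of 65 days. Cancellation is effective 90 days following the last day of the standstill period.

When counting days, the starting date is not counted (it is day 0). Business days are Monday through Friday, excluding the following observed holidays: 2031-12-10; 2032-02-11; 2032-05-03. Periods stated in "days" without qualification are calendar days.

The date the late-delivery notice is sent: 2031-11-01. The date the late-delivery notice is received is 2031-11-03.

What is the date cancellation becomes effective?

2032-04-09

The last day of the extended delivery period: 3 business days after Monday, 2031-11-03, skipping weekends — Nov 4, Nov 5, Nov 6 — lands on Thursday, 2031-11-06.
Adding 65 calendar days to 2031-11-06 gives 2032-01-10, which is the last day of the standstill period.
The date cancellation becomes effective: 90 calendar days after 2032-01-10 is 2032-04-09.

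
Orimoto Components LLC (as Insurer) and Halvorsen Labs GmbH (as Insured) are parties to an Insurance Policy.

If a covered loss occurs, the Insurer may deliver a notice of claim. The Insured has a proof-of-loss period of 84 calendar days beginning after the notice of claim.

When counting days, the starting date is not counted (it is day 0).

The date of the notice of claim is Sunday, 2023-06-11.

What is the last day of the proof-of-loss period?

Adding 84 calendar days to 2023-06-11 gives 2023-09-03, which is the last day of the proof-of-loss period.

2023-09-03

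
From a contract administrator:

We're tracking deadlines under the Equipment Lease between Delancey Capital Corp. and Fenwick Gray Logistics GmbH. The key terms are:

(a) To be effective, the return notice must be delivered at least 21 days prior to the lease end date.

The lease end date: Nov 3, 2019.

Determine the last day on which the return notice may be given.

Oct 13, 2019

Nov 3, 2019 minus 21 days is Oct 13, 2019.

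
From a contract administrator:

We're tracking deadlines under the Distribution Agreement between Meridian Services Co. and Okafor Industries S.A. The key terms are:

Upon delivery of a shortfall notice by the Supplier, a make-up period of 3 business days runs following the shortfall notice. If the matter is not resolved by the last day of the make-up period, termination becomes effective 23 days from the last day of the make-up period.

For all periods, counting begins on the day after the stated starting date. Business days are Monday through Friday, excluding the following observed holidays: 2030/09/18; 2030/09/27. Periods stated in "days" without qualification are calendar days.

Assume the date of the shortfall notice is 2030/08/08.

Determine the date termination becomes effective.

The last day of the make-up period: counting 3 business days from Thursday, 2030/08/08 (Aug 9, Aug 12, Aug 13, skipping weekends) reaches Tuesday, 2030/08/13.
Adding 23 calendar days to 2030/08/13 gives 2030/09/05, which is the date termination becomes effective.

2030/09/05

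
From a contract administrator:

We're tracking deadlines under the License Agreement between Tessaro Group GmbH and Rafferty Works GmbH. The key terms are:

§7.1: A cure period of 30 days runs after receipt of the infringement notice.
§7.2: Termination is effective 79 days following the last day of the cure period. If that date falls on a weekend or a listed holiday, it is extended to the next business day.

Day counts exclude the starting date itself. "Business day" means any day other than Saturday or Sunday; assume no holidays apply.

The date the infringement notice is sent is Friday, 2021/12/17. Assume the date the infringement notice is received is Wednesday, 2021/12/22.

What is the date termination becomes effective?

The last day of the cure period: 2021/12/22 + 30 days = 2022/01/21.
The date termination becomes effective: 79 calendar days after 2022/01/21 is 2022/04/10. That falls on a Sunday, so it rolls to the next business day, Monday, 2022/04/11.

2022/04/11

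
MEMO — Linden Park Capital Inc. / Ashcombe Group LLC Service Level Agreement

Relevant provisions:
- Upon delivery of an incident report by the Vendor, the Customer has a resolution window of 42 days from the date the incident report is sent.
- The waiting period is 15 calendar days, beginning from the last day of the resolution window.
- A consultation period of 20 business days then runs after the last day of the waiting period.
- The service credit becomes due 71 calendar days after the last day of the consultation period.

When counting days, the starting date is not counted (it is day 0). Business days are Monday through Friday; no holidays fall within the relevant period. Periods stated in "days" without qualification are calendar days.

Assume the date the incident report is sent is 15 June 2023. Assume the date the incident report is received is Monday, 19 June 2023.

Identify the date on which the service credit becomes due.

18 November 2023

The last day of the resolution window: 15 June 2023 + 42 days = 27 July 2023.
Adding 15 calendar days to 27 July 2023 gives 11 August 2023, which is the last day of the waiting period.
The last day of the consultation period: 20 business days after Friday, 11 August 2023, skipping weekends — Aug 14, Aug 15, Aug 16, Aug 17, …, Sep 6, Sep 7, Sep 8 — lands on Friday, 8 September 2023.
Adding 71 calendar days to 8 September 2023 gives 18 November 2023, which is the date on which the service credit becomes due.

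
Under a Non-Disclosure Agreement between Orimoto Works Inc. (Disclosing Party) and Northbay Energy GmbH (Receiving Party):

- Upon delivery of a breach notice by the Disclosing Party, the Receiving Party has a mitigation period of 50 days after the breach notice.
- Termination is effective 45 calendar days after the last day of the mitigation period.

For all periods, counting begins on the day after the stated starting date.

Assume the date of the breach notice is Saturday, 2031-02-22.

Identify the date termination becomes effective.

2031-05-28

The last day of the mitigation period: 2031-02-22 + 50 days = 2031-04-13.
Adding 45 calendar days to 2031-04-13 gives 2031-05-28, which is the date termination becomes effective.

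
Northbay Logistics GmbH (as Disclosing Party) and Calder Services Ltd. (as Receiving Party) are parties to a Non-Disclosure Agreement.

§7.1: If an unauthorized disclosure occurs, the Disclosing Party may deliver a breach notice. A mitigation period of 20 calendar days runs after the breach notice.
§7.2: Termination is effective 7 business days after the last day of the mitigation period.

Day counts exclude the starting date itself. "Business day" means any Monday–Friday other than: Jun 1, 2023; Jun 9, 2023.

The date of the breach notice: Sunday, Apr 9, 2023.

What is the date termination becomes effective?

The last day of the mitigation period: Apr 9, 2023 + 20 days = Apr 29, 2023.
From Saturday, Apr 29, 2023, 7 business days (May 1, May 2, May 3, May 4, May 5, May 8, May 9, skipping weekends) brings us to Tuesday, May 9, 2023, which is the date termination becomes effective.

May 9, 2023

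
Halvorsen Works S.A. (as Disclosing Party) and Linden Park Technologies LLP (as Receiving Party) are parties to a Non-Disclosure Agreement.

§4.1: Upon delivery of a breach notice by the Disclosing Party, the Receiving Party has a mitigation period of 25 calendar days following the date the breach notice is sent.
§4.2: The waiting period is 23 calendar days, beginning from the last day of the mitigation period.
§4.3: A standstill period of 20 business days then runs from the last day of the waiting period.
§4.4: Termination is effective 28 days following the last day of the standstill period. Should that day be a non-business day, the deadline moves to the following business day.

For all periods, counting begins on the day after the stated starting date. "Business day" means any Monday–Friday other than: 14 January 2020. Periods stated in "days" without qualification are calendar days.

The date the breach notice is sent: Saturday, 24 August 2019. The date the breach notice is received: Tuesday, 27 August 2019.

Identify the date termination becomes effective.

6 December 2019

The last day of the mitigation period: 24 August 2019 + 25 days = 18 September 2019.
The last day of the waiting period: 23 calendar days after 18 September 2019 is 11 October 2019.
The last day of the standstill period: counting 20 business days from Friday, 11 October 2019 (Oct 14, Oct 15, Oct 16, Oct 17, …, Nov 6, Nov 7, Nov 8, skipping weekends) reaches Friday, 8 November 2019.
The date termination becomes effective: 8 November 2019 + 28 days = 6 December 2019. 6 December 2019 is a Friday and is not a listed holiday, so no roll-forward applies.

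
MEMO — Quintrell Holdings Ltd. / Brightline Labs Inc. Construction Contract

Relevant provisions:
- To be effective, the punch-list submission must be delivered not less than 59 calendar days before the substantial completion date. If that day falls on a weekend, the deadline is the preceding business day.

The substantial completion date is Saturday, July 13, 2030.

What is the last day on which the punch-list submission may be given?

May 15, 2030

Counting back 59 calendar days from July 13, 2030 gives May 15, 2030. That is a Wednesday, so no adjustment is needed.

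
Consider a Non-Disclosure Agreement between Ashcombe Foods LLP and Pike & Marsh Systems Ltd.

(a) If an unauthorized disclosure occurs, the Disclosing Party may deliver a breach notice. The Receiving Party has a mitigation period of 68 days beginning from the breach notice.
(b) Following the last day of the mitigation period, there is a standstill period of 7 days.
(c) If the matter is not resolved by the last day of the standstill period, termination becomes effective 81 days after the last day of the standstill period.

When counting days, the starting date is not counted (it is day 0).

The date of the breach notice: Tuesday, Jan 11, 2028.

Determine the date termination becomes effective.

Jun 15, 2028

Adding 68 calendar days to Jan 11, 2028 gives Mar 19, 2028, which is the last day of the mitigation period.
The last day of the standstill period: 7 calendar days after Mar 19, 2028 is Mar 26, 2028.
The date termination becomes effective: Mar 26, 2028 + 81 days = Jun 15, 2028.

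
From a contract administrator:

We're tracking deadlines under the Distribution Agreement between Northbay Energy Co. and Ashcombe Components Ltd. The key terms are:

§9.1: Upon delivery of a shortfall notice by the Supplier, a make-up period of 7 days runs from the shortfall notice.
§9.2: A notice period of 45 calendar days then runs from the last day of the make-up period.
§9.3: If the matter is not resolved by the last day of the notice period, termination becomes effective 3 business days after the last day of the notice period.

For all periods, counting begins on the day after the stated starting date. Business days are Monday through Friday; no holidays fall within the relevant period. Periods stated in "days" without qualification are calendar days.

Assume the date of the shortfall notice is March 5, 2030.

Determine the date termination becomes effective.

Adding 7 calendar days to March 5, 2030 gives March 12, 2030, which is the last day of the make-up period.
The last day of the notice period: March 12, 2030 + 45 days = April 26, 2030.
The date termination becomes effective: counting 3 business days from Friday, April 26, 2030 (Apr 29, Apr 30, May 1, skipping weekends) reaches Wednesday, May 1, 2030.

May 1, 2030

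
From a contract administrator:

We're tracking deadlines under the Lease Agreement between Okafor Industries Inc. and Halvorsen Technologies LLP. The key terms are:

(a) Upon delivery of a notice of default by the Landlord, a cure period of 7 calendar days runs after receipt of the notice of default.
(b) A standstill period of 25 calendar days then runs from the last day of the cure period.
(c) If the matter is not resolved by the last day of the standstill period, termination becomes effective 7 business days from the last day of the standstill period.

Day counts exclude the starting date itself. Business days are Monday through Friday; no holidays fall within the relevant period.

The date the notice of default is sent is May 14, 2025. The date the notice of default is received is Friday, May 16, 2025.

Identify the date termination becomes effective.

Jun 26, 2025

Adding 7 calendar days to May 16, 2025 gives May 23, 2025, which is the last day of the cure period.
The last day of the standstill period: 25 calendar days after May 23, 2025 is Jun 17, 2025.
From Tuesday, Jun 17, 2025, 7 business days (Jun 18, Jun 19, Jun 20, Jun 23, Jun 24, Jun 25, Jun 26, skipping weekends) brings us to Thursday, Jun 26, 2025, which is the date termination becomes effective.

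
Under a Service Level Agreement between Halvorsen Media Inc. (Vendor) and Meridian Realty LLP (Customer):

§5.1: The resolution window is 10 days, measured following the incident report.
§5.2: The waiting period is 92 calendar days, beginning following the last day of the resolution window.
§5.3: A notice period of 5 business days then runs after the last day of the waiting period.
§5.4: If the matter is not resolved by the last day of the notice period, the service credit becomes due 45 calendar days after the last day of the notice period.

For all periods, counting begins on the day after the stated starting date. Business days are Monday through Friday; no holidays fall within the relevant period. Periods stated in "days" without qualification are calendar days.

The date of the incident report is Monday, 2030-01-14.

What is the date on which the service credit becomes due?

2030-06-17

The last day of the resolution window: 2030-01-14 + 10 days = 2030-01-24.
The last day of the waiting period: 2030-01-24 + 92 days = 2030-04-26.
From Friday, 2030-04-26, 5 business days (Apr 29, Apr 30, May 1, May 2, May 3, skipping weekends) brings us to Friday, 2030-05-03, which is the last day of the notice period.
The date on which the service credit becomes due: 45 calendar days after 2030-05-03 is 2030-06-17.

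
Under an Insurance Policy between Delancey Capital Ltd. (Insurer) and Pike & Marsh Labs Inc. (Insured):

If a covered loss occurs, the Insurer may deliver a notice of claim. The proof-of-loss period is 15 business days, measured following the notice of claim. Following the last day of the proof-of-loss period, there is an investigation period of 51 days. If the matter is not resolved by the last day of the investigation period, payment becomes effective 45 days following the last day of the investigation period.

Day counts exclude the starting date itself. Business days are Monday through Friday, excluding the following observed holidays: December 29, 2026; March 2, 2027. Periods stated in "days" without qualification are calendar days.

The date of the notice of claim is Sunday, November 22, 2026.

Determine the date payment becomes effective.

The last day of the proof-of-loss period: 15 business days after Sunday, November 22, 2026, skipping weekends — Nov 23, Nov 24, Nov 25, Nov 26, …, Dec 9, Dec 10, Dec 11 — lands on Friday, December 11, 2026.
Adding 51 calendar days to December 11, 2026 gives January 31, 2027, which is the last day of the investigation period.
The date payment becomes effective: January 31, 2027 + 45 days = March 17, 2027.

March 17, 2027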